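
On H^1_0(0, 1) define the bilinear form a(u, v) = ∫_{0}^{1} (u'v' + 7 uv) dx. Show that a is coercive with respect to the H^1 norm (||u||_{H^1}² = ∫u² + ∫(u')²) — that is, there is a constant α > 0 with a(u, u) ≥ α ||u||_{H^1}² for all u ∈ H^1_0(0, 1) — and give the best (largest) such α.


α = 1

Coercivity of a(·,·) on H^1_0(0, 1) means a(u, u) ≥ α ||u||_{H^1}² for every u ∈ H^1_0.
The interval has length L = 1, and Poincaré/coercivity depend only on L. Here a(u, u) = ∫(u')² + (7)·∫u².
Here c = 7 ≥ 1, so a(u,u) = ∫(u')² + c∫u² ≥ ∫(u')² + ∫u² = ||u||_{H^1}², i.e. α = 1 works. No larger α is possible: a(u,u) ≥ α||u||_{H^1}² means (1−α)∫(u')² ≥ (α−c)∫u², and for the modes u_n = sin(nπ(x−x₀)/L) (x₀ the left endpoint) one has ∫u_n²/∫(u_n')² = (L/(nπ))² → 0, so a(u_n,u_n)/||u_n||_{H^1}² → 1. Hence the optimal constant is α = 1.
Therefore α = 1.


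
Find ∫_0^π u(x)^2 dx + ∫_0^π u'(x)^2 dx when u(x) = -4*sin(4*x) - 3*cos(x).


||u||_{H^1(0,π)}^2 = 128/5 + 145*π

u'(x) = 3*sin(x) - 16*cos(4*x).
Expand u² and (u')² and integrate term by term on (0, π), using: for integers n ≥ 1, ∫_0^π sin²(nx) dx = ∫_0^π cos²(nx) dx = π/2; for n ≠ n', ∫_0^π sin(nx)sin(n'x) dx = ∫_0^π cos(nx)cos(n'x) dx = 0; and by product-to-sum, ∫_0^π sin(nx)cos(n'x) dx = ½∫_0^π [sin((n+n')x) + sin((n−n')x)] dx, which is 0 when n+n' is even and 2n/(n²−n'²) when n+n' is odd (it need not vanish on (0, π)).
  u² squared terms: (-4)²·∫sin(4x)² dx = 16·π/2 = 8*π;  (-3)²·∫cos(x)² dx = 9·π/2 = 9*π/2.
  u² cross terms: 2·(-4)·(-3)·∫sin(4x)·cos(x) dx = 24·(8/15) = 64/5.
  So ∫_0^π u² dx = 8*π + 9*π/2 + 64/5 = 64/5 + 25*π/2.
  (u')² squared terms: (-16)²·∫cos(4x)² dx = 256·π/2 = 128*π;  (3)²·∫sin(x)² dx = 9·π/2 = 9*π/2.
  (u')² cross terms: 2·(-16)·(3)·∫cos(4x)·sin(x) dx = -96·(-2/15) = 64/5.
  So ∫_0^π (u')² dx = 128*π + 9*π/2 + 64/5 = 64/5 + 265*π/2.
||u||_{H^1}^2 = (64/5 + 25*π/2) + (64/5 + 265*π/2) = 128/5 + 145*π.


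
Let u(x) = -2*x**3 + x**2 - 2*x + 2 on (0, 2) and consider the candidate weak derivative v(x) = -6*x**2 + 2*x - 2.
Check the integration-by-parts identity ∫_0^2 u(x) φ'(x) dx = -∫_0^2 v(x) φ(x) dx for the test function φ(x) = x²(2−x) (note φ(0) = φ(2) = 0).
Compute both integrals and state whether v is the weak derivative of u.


LHS = 184/15, RHS = 184/15. Yes, v = u' weakly.

u(x) = -2*x**3 + x**2 - 2*x + 2, classical derivative u'(x) = -6*x**2 + 2*x - 2.
φ(x) = x²(2−x), so φ'(x) = x*(4 - 3*x).
Note φ(0) = φ(2) = 0, so the boundary term u·φ vanishes.
LHS = ∫_0^2 u(x) φ'(x) dx = ∫_0^2 (6*x^5 - 11*x^4 + 10*x^3 - 14*x^2 + 8*x) dx. Term by term:
  ∫_0^2 6*x^5 dx = 64;  ∫_0^2 -11*x^4 dx = -352/5;  ∫_0^2 10*x^3 dx = 40;
  ∫_0^2 -14*x^2 dx = -112/3;  ∫_0^2 8*x dx = 16.
Sum: 64 − 352/5 + 40 − 112/3 + 16 = 184/15.
So LHS = 184/15.
∫_0^2 v(x) φ(x) dx = ∫_0^2 (6*x^5 - 14*x^4 + 6*x^3 - 4*x^2) dx. Term by term:
  ∫_0^2 6*x^5 dx = 64;  ∫_0^2 -14*x^4 dx = -448/5;  ∫_0^2 6*x^3 dx = 24;
  ∫_0^2 -4*x^2 dx = -32/3.
Sum: 64 − 448/5 + 24 − 32/3 = -184/15.
So RHS = -∫_0^2 v(x) φ(x) dx = 184/15.
LHS = RHS, so the identity holds for this test φ.
Moreover u is smooth here and v(x) = u'(x) = -6*x**2 + 2*x - 2 pointwise, so the identity holds for every test function. Hence v is the weak derivative of u.


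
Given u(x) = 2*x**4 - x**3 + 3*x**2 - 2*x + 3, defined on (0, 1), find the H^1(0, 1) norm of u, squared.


||u||_{H^1}^2 = 211/9

The H^1 norm (squared) on an interval (0, L) is
  ||u||_{H^1}^2 = ∫_0^L u(x)^2 dx + ∫_0^L u'(x)^2 dx.
Compute u'(x) = 8*x**3 - 3*x**2 + 6*x - 2.
Then u(x)^2 = 4*x**8 - 4*x**7 + 13*x**6 - 14*x**5 + 25*x**4 - 18*x**3 + 22*x**2 - 12*x + 9 and u'(x)^2 = 64*x**6 - 48*x**5 + 105*x**4 - 68*x**3 + 48*x**2 - 24*x + 4.
Integrate each monomial from 0 to 1 using ∫_0^1 c·x^n dx = c·1^(n+1)/(n+1):
  ∫_0^1 u(x)^2 dx = ∫_0^1 (4*x^8 - 4*x^7 + 13*x^6 - 14*x^5 + 25*x^4 - 18*x^3 + 22*x^2 - 12*x + 9) dx. Term by term:
    ∫_0^1 4*x^8 dx = 4/9;  ∫_0^1 -4*x^7 dx = -1/2;  ∫_0^1 13*x^6 dx = 13/7;
    ∫_0^1 -14*x^5 dx = -7/3;  ∫_0^1 25*x^4 dx = 5;  ∫_0^1 -18*x^3 dx = -9/2;
    ∫_0^1 22*x^2 dx = 22/3;  ∫_0^1 -12*x dx = -6;  ∫_0^1 9 dx = 9.
  Sum: 4/9 − 1/2 + 13/7 − 7/3 + 5 − 9/2 + 22/3 − 6 + 9 = 649/63.
  ∫_0^1 u'(x)^2 dx = ∫_0^1 (64*x^6 - 48*x^5 + 105*x^4 - 68*x^3 + 48*x^2 - 24*x + 4) dx. Term by term:
    ∫_0^1 64*x^6 dx = 64/7;  ∫_0^1 -48*x^5 dx = -8;  ∫_0^1 105*x^4 dx = 21;
    ∫_0^1 -68*x^3 dx = -17;  ∫_0^1 48*x^2 dx = 16;  ∫_0^1 -24*x dx = -12;
    ∫_0^1 4 dx = 4.
  Sum: 64/7 − 8 + 21 − 17 + 16 − 12 + 4 = 92/7.
Adding: ||u||_{H^1}^2 = 649/63 + 92/7 = 211/9.


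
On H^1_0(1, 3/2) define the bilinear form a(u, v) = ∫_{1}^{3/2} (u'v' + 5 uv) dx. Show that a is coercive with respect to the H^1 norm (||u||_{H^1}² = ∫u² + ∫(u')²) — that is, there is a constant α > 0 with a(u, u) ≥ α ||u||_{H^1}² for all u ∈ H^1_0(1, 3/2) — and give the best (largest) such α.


α = 1

Coercivity of a(·,·) on H^1_0(1, 3/2) means a(u, u) ≥ α ||u||_{H^1}² for every u ∈ H^1_0.
The interval has length L = 1/2, and Poincaré/coercivity depend only on L. Here a(u, u) = ∫(u')² + (5)·∫u².
Here c = 5 ≥ 1, so a(u,u) = ∫(u')² + c∫u² ≥ ∫(u')² + ∫u² = ||u||_{H^1}², i.e. α = 1 works. No larger α is possible: a(u,u) ≥ α||u||_{H^1}² means (1−α)∫(u')² ≥ (α−c)∫u², and for the modes u_n = sin(nπ(x−x₀)/L) (x₀ the left endpoint) one has ∫u_n²/∫(u_n')² = (L/(nπ))² → 0, so a(u_n,u_n)/||u_n||_{H^1}² → 1. Hence the optimal constant is α = 1.
Therefore α = 1.


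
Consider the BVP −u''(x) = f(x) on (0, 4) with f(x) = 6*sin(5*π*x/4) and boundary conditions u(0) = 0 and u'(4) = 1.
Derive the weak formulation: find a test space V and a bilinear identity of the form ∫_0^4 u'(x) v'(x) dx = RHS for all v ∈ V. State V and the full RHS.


V = {v ∈ H^1(0, 4) : v(0) = 0} (test functions vanish at x = 0 where u is specified); weak form: ∫_0^4 u'v' dx = ∫_0^4 (6*sin(5*π*x/4)) v dx + v(4) for all v ∈ V.

Multiply both sides by a test function v and integrate from 0 to 4:
  ∫_0^4 −u''(x) v(x) dx = ∫_0^4 f(x) v(x) dx.
Integrate the LHS by parts once:
  ∫_0^4 −u'' v dx = −[u'(x) v(x)]_0^4 + ∫_0^4 u'(x) v'(x) dx.
Thus ∫_0^4 u'(x) v'(x) dx = ∫_0^4 f(x) v(x) dx + [u'(x) v(x)]_0^4.
Choose V so that boundary terms are either known or forced to vanish.
Mixed BC: u(0) = 0 (Dirichlet) and u'(4) = 1 (Neumann). Define V = {v ∈ H^1(0, 4) : v(0) = 0}. Then [u' v]_0^4 = u'(4)·v(4) − u'(0)·0 = v(4).
Weak formulation: find u (satisfying any essential BC) such that ∫_0^4 u'(x) v'(x) dx = ∫_0^4 f v dx + v(4) for all v ∈ V (Dirichlet at 0 absorbed into V; Neumann datum at x = 4 contributes the boundary term).
Substituting f(x) = 6*sin(5*π*x/4), the right-hand side is ∫_0^4 (6*sin(5*π*x/4)) v dx + v(4).


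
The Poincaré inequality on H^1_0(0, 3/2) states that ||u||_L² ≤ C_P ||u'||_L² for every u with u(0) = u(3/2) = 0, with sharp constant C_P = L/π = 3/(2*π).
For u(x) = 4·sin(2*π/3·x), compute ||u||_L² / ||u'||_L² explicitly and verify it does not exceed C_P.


||u||_L² / ||u'||_L² = 3/(2*π) = C_P.

u(x) = 4·sin(2*π/3·x), so u'(x) = 8*π*cos(2*π*x/3)/3.
Writing u(x) = A·sin(kπx/L) with A = 4 and k = 1, use ∫_0^L sin²(kπx/L) dx = L/2 and ∫_0^L cos²(kπx/L) dx = L/2.
u² = 16·sin²(2*π/3·x) and (u')² = 64*π^2/9·cos²(2*π/3·x), and each of sin², cos² integrates to L/2 = 3/4 over (0, 3/2).
∫_0^3/2 u² dx = 12, so ||u||_L² = 2*sqrt(3).
∫_0^3/2 (u')² dx = 16*π^2/3, so ||u'||_L² = 4*sqrt(3)*π/3.
Ratio ||u||_L² / ||u'||_L² = 3/(2*π).
Sharp Poincaré constant on H^1_0(0, 3/2) is C_P = L/π = 3/(2*π), achieved by sin(2*π/3·x).
This is the k = 1 eigenfunction (up to amplitude), so the ratio equals the sharp Poincaré constant exactly.


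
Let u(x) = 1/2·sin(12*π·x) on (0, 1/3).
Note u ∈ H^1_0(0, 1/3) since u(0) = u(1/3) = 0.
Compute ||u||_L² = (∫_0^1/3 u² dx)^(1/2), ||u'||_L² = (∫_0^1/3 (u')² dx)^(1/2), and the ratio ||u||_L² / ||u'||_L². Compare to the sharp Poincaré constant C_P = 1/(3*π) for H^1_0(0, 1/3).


||u||_L² / ||u'||_L² = 1/(12*π) < C_P = 1/(3*π).

u(x) = 1/2·sin(12*π·x), so u'(x) = 6*π*cos(12*π*x).
Writing u(x) = A·sin(kπx/L) with A = 1/2 and k = 4, use ∫_0^L sin²(kπx/L) dx = L/2 and ∫_0^L cos²(kπx/L) dx = L/2.
u² = 1/4·sin²(12*π·x) and (u')² = 36*π^2·cos²(12*π·x), and each of sin², cos² integrates to L/2 = 1/6 over (0, 1/3).
∫_0^1/3 u² dx = 1/24, so ||u||_L² = sqrt(6)/12.
∫_0^1/3 (u')² dx = 6*π^2, so ||u'||_L² = sqrt(6)*π.
Ratio ||u||_L² / ||u'||_L² = 1/(12*π).
Sharp Poincaré constant on H^1_0(0, 1/3) is C_P = L/π = 1/(3*π), achieved by sin(3*π·x).
This is the k = 4 harmonic; the ratio L/(kπ) is strictly less than C_P = L/π, consistent with the sharp inequality ||u||_L² ≤ C_P ||u'||_L².


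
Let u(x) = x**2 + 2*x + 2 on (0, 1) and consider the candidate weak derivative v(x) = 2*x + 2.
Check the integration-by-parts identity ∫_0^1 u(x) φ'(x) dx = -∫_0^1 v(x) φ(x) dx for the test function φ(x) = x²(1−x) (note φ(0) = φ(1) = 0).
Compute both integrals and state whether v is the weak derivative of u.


LHS = -4/15, RHS = -4/15. Yes, v = u' weakly.

u(x) = x**2 + 2*x + 2, classical derivative u'(x) = 2*x + 2.
φ(x) = x²(1−x), so φ'(x) = x*(2 - 3*x).
Note φ(0) = φ(1) = 0, so the boundary term u·φ vanishes.
LHS = ∫_0^1 u(x) φ'(x) dx = ∫_0^1 (-3*x^4 - 4*x^3 - 2*x^2 + 4*x) dx. Term by term:
  ∫_0^1 -3*x^4 dx = -3/5;  ∫_0^1 -4*x^3 dx = -1;  ∫_0^1 -2*x^2 dx = -2/3;
  ∫_0^1 4*x dx = 2.
Sum: -3/5 − 1 − 2/3 + 2 = -4/15.
So LHS = -4/15.
∫_0^1 v(x) φ(x) dx = ∫_0^1 (-2*x^4 + 2*x^2) dx. Term by term:
  ∫_0^1 -2*x^4 dx = -2/5;  ∫_0^1 2*x^2 dx = 2/3.
Sum: -2/5 + 2/3 = 4/15.
So RHS = -∫_0^1 v(x) φ(x) dx = -4/15.
LHS = RHS, so the identity holds for this test φ.
Moreover u is smooth here and v(x) = u'(x) = 2*x + 2 pointwise, so the identity holds for every test function. Hence v is the weak derivative of u.


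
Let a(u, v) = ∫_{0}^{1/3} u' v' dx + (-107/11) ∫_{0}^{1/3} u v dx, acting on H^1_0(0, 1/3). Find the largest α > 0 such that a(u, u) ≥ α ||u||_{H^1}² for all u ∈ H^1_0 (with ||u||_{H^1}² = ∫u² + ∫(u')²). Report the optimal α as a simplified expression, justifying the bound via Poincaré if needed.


α = (-107 + 99*π^2)/(11*(1 + 9*π^2))

Coercivity of a(·,·) on H^1_0(0, 1/3) means a(u, u) ≥ α ||u||_{H^1}² for every u ∈ H^1_0.
The interval has length L = 1/3, and Poincaré/coercivity depend only on L. Here a(u, u) = ∫(u')² + (-107/11)·∫u².
Here c = -107/11 < 0 with |c| < (π/L)² = 9*π^2, so coercivity still holds. The condition a(u,u) ≥ α||u||_{H^1}² reads (1−α)∫(u')² ≥ (α−c)∫u². Any admissible α is ≤ 1 (rapidly oscillating u have ∫u²/∫(u')² → 0), and α = 1 would force 0 ≥ (1−c)∫u², impossible since c < 1; so 1−α > 0. By the sharp Poincaré inequality on H^1_0 of an interval of length L, ∫(u')² ≥ (π/L)²∫u² with equality for the first sine mode sin(π(x−x₀)/L) (x₀ the left endpoint), so the inequality holds for all u iff (1−α)(π/L)² ≥ α − c, i.e. α ≤ ((π/L)² + c)/((π/L)² + 1) = (1 + c(L/π)²)/(1 + (L/π)²). (Direct route, valid since c ≤ 0: Poincaré gives c∫u² ≥ c(L/π)²∫(u')², so a(u,u) ≥ (1 + c(L/π)²)∫(u')², while ||u||_{H^1}² ≤ (1 + (L/π)²)∫(u')²; dividing yields the same α.) With (π/L)² = 9*π^2 and c = -107/11, the largest admissible constant is α = ((π/L)² + c)/((π/L)² + 1).
Simplifying, α = (-107 + 99*π^2)/(11*(1 + 9*π^2)).


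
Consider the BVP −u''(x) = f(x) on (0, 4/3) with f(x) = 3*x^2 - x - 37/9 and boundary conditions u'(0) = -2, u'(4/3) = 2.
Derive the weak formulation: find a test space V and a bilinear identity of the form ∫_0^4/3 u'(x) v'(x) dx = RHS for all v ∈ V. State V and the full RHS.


V = H^1(0, 4/3) (v unrestricted at boundary; u is determined up to an additive constant); weak form: ∫_0^4/3 u'v' dx = ∫_0^4/3 (3*x^2 - x - 37/9) v dx + 2·v(4/3) + 2·v(0) for all v ∈ V.

Multiply both sides by a test function v and integrate from 0 to 4/3:
  ∫_0^4/3 −u''(x) v(x) dx = ∫_0^4/3 f(x) v(x) dx.
Integrate the LHS by parts once:
  ∫_0^4/3 −u'' v dx = −[u'(x) v(x)]_0^4/3 + ∫_0^4/3 u'(x) v'(x) dx.
Thus ∫_0^4/3 u'(x) v'(x) dx = ∫_0^4/3 f(x) v(x) dx + [u'(x) v(x)]_0^4/3.
Choose V so that boundary terms are either known or forced to vanish.
u has inhomogeneous Neumann u'(0) = -2, u'(4/3) = 2. [u' v]_0^4/3 = (2)·v(4/3) − (-2)·v(0) = 2·v(4/3) + 2·v(0). Take V = H^1(0, 4/3); boundary term becomes part of RHS.
Weak formulation: find u (satisfying any essential BC) such that ∫_0^4/3 u'(x) v'(x) dx = ∫_0^4/3 f v dx + 2·v(4/3) + 2·v(0) for all v ∈ V (Neumann data are natural BCs: they enter the RHS as boundary terms).
Substituting f(x) = 3*x^2 - x - 37/9, the right-hand side is ∫_0^4/3 (3*x^2 - x - 37/9) v dx + 2·v(4/3) + 2·v(0).
Compatibility check (pure Neumann): taking v ≡ 1 ∈ V gives 0 = ∫_0^4/3 f dx + (2) − (-2), i.e. ∫_0^4/3 f dx must equal u'(0) − u'(4/3) = -4. Indeed ∫_0^4/3 (3*x^2 - x - 37/9) dx = -4, so the data are compatible. The solution is then unique only up to an additive constant (fix it e.g. by requiring ∫_0^4/3 u dx = 0).


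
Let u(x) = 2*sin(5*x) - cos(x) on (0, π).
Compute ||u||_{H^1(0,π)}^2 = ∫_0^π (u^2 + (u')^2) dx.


||u||_{H^1(0,π)}^2 = 53*π

u'(x) = sin(x) + 10*cos(5*x).
Expand u² and (u')² and integrate term by term on (0, π), using: for integers n ≥ 1, ∫_0^π sin²(nx) dx = ∫_0^π cos²(nx) dx = π/2; for n ≠ n', ∫_0^π sin(nx)sin(n'x) dx = ∫_0^π cos(nx)cos(n'x) dx = 0; and by product-to-sum, ∫_0^π sin(nx)cos(n'x) dx = ½∫_0^π [sin((n+n')x) + sin((n−n')x)] dx, which is 0 when n+n' is even and 2n/(n²−n'²) when n+n' is odd (it need not vanish on (0, π)).
  u² squared terms: (-1)²·∫cos(x)² dx = 1·π/2 = π/2;  (2)²·∫sin(5x)² dx = 4·π/2 = 2*π.
  u² cross terms: 2·(-1)·(2)·∫cos(x)·sin(5x) dx = -4·(0) = 0.
  So ∫_0^π u² dx = π/2 + 2*π + 0 = 5*π/2.
  (u')² squared terms: (10)²·∫cos(5x)² dx = 100·π/2 = 50*π;  (1)²·∫sin(x)² dx = 1·π/2 = π/2.
  (u')² cross terms: 2·(10)·(1)·∫cos(5x)·sin(x) dx = 20·(0) = 0.
  So ∫_0^π (u')² dx = 50*π + π/2 + 0 = 101*π/2.
||u||_{H^1}^2 = (5*π/2) + (101*π/2) = 53*π.


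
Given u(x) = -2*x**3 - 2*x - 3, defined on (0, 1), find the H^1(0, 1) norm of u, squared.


||u||_{H^1}^2 = 4274/105

The H^1 norm (squared) on an interval (0, L) is
  ||u||_{H^1}^2 = ∫_0^L u(x)^2 dx + ∫_0^L u'(x)^2 dx.
Compute u'(x) = -6*x**2 - 2.
Then u(x)^2 = 4*x**6 + 8*x**4 + 12*x**3 + 4*x**2 + 12*x + 9 and u'(x)^2 = 36*x**4 + 24*x**2 + 4.
Integrate each monomial from 0 to 1 using ∫_0^1 c·x^n dx = c·1^(n+1)/(n+1):
  ∫_0^1 u(x)^2 dx = ∫_0^1 (4*x^6 + 8*x^4 + 12*x^3 + 4*x^2 + 12*x + 9) dx. Term by term:
    ∫_0^1 4*x^6 dx = 4/7;  ∫_0^1 8*x^4 dx = 8/5;  ∫_0^1 12*x^3 dx = 3;
    ∫_0^1 4*x^2 dx = 4/3;  ∫_0^1 12*x dx = 6;  ∫_0^1 9 dx = 9.
  Sum: 4/7 + 8/5 + 3 + 4/3 + 6 + 9 = 2258/105.
  ∫_0^1 u'(x)^2 dx = ∫_0^1 (36*x^4 + 24*x^2 + 4) dx. Term by term:
    ∫_0^1 36*x^4 dx = 36/5;  ∫_0^1 24*x^2 dx = 8;  ∫_0^1 4 dx = 4.
  Sum: 36/5 + 8 + 4 = 96/5.
Adding: ||u||_{H^1}^2 = 2258/105 + 96/5 = 4274/105.


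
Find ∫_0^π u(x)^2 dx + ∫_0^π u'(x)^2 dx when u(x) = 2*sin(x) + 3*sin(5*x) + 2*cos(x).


||u||_{H^1(0,π)}^2 = 125*π

u'(x) = -2*sin(x) + 2*cos(x) + 15*cos(5*x).
Expand u² and (u')² and integrate term by term on (0, π), using: for integers n ≥ 1, ∫_0^π sin²(nx) dx = ∫_0^π cos²(nx) dx = π/2; for n ≠ n', ∫_0^π sin(nx)sin(n'x) dx = ∫_0^π cos(nx)cos(n'x) dx = 0; and by product-to-sum, ∫_0^π sin(nx)cos(n'x) dx = ½∫_0^π [sin((n+n')x) + sin((n−n')x)] dx, which is 0 when n+n' is even and 2n/(n²−n'²) when n+n' is odd (it need not vanish on (0, π)).
  u² squared terms: (2)²·∫cos(x)² dx = 4·π/2 = 2*π;  (2)²·∫sin(x)² dx = 4·π/2 = 2*π;  (3)²·∫sin(5x)² dx = 9·π/2 = 9*π/2.
  u² cross terms: 2·(2)·(2)·∫cos(x)·sin(x) dx = 8·(0) = 0;  2·(2)·(3)·∫cos(x)·sin(5x) dx = 12·(0) = 0;  2·(2)·(3)·∫sin(x)·sin(5x) dx = 12·(0) = 0.
  So ∫_0^π u² dx = 2*π + 2*π + 9*π/2 + 0 + 0 + 0 = 17*π/2.
  (u')² squared terms: (-2)²·∫sin(x)² dx = 4·π/2 = 2*π;  (2)²·∫cos(x)² dx = 4·π/2 = 2*π;  (15)²·∫cos(5x)² dx = 225·π/2 = 225*π/2.
  (u')² cross terms: 2·(-2)·(2)·∫sin(x)·cos(x) dx = -8·(0) = 0;  2·(-2)·(15)·∫sin(x)·cos(5x) dx = -60·(0) = 0;  2·(2)·(15)·∫cos(x)·cos(5x) dx = 60·(0) = 0.
  So ∫_0^π (u')² dx = 2*π + 2*π + 225*π/2 + 0 + 0 + 0 = 233*π/2.
||u||_{H^1}^2 = (17*π/2) + (233*π/2) = 125*π.


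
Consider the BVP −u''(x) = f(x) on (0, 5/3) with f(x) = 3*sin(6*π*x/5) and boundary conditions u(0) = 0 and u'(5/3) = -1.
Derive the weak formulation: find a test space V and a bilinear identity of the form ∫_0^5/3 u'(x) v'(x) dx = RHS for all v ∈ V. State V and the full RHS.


V = {v ∈ H^1(0, 5/3) : v(0) = 0} (test functions vanish at x = 0 where u is specified); weak form: ∫_0^5/3 u'v' dx = ∫_0^5/3 (3*sin(6*π*x/5)) v dx − v(5/3) for all v ∈ V.

Multiply both sides by a test function v and integrate from 0 to 5/3:
  ∫_0^5/3 −u''(x) v(x) dx = ∫_0^5/3 f(x) v(x) dx.
Integrate the LHS by parts once:
  ∫_0^5/3 −u'' v dx = −[u'(x) v(x)]_0^5/3 + ∫_0^5/3 u'(x) v'(x) dx.
Thus ∫_0^5/3 u'(x) v'(x) dx = ∫_0^5/3 f(x) v(x) dx + [u'(x) v(x)]_0^5/3.
Choose V so that boundary terms are either known or forced to vanish.
Mixed BC: u(0) = 0 (Dirichlet) and u'(5/3) = -1 (Neumann). Define V = {v ∈ H^1(0, 5/3) : v(0) = 0}. Then [u' v]_0^5/3 = u'(5/3)·v(5/3) − u'(0)·0 = − v(5/3).
Weak formulation: find u (satisfying any essential BC) such that ∫_0^5/3 u'(x) v'(x) dx = ∫_0^5/3 f v dx − v(5/3) for all v ∈ V (Dirichlet at 0 absorbed into V; Neumann datum at x = 5/3 contributes the boundary term).
Substituting f(x) = 3*sin(6*π*x/5), the right-hand side is ∫_0^5/3 (3*sin(6*π*x/5)) v dx − v(5/3).


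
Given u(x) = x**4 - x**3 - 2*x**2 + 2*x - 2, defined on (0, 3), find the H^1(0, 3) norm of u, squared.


||u||_{H^1}^2 = 299757/140

The H^1 norm (squared) on an interval (0, L) is
  ||u||_{H^1}^2 = ∫_0^L u(x)^2 dx + ∫_0^L u'(x)^2 dx.
Compute u'(x) = 4*x**3 - 3*x**2 - 4*x + 2.
Then u(x)^2 = x**8 - 2*x**7 - 3*x**6 + 8*x**5 - 4*x**4 - 4*x**3 + 12*x**2 - 8*x + 4 and u'(x)^2 = 16*x**6 - 24*x**5 - 23*x**4 + 40*x**3 + 4*x**2 - 16*x + 4.
Integrate each monomial from 0 to 3 using ∫_0^3 c·x^n dx = c·3^(n+1)/(n+1):
  ∫_0^3 u(x)^2 dx = ∫_0^3 (x^8 - 2*x^7 - 3*x^6 + 8*x^5 - 4*x^4 - 4*x^3 + 12*x^2 - 8*x + 4) dx. Term by term:
    ∫_0^3 x^8 dx = 2187;  ∫_0^3 -2*x^7 dx = -6561/4;  ∫_0^3 -3*x^6 dx = -6561/7;
    ∫_0^3 8*x^5 dx = 972;  ∫_0^3 -4*x^4 dx = -972/5;  ∫_0^3 -4*x^3 dx = -81;
    ∫_0^3 12*x^2 dx = 108;  ∫_0^3 -8*x dx = -36;  ∫_0^3 4 dx = 12.
  Sum: 2187 − 6561/4 − 6561/7 + 972 − 972/5 − 81 + 108 − 36 + 12 = 54609/140.
  ∫_0^3 u'(x)^2 dx = ∫_0^3 (16*x^6 - 24*x^5 - 23*x^4 + 40*x^3 + 4*x^2 - 16*x + 4) dx. Term by term:
    ∫_0^3 16*x^6 dx = 34992/7;  ∫_0^3 -24*x^5 dx = -2916;  ∫_0^3 -23*x^4 dx = -5589/5;
    ∫_0^3 40*x^3 dx = 810;  ∫_0^3 4*x^2 dx = 36;  ∫_0^3 -16*x dx = -72;
    ∫_0^3 4 dx = 12.
  Sum: 34992/7 − 2916 − 5589/5 + 810 + 36 − 72 + 12 = 61287/35.
Adding: ||u||_{H^1}^2 = 54609/140 + 61287/35 = 299757/140.


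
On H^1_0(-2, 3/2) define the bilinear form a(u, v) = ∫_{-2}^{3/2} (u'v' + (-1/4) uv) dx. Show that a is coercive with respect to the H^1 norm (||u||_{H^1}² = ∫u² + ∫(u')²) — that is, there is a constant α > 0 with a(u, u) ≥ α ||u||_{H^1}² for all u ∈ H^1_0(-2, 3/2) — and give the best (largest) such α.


α = (-49 + 16*π^2)/(4*(4*π^2 + 49))

Coercivity of a(·,·) on H^1_0(-2, 3/2) means a(u, u) ≥ α ||u||_{H^1}² for every u ∈ H^1_0.
The interval has length L = 7/2, and Poincaré/coercivity depend only on L. Here a(u, u) = ∫(u')² + (-1/4)·∫u².
Here c = -1/4 < 0 with |c| < (π/L)² = 4*π^2/49, so coercivity still holds. The condition a(u,u) ≥ α||u||_{H^1}² reads (1−α)∫(u')² ≥ (α−c)∫u². Any admissible α is ≤ 1 (rapidly oscillating u have ∫u²/∫(u')² → 0), and α = 1 would force 0 ≥ (1−c)∫u², impossible since c < 1; so 1−α > 0. By the sharp Poincaré inequality on H^1_0 of an interval of length L, ∫(u')² ≥ (π/L)²∫u² with equality for the first sine mode sin(π(x−x₀)/L) (x₀ the left endpoint), so the inequality holds for all u iff (1−α)(π/L)² ≥ α − c, i.e. α ≤ ((π/L)² + c)/((π/L)² + 1) = (1 + c(L/π)²)/(1 + (L/π)²). (Direct route, valid since c ≤ 0: Poincaré gives c∫u² ≥ c(L/π)²∫(u')², so a(u,u) ≥ (1 + c(L/π)²)∫(u')², while ||u||_{H^1}² ≤ (1 + (L/π)²)∫(u')²; dividing yields the same α.) With (π/L)² = 4*π^2/49 and c = -1/4, the largest admissible constant is α = ((π/L)² + c)/((π/L)² + 1).
Simplifying, α = (-49 + 16*π^2)/(4*(4*π^2 + 49)).


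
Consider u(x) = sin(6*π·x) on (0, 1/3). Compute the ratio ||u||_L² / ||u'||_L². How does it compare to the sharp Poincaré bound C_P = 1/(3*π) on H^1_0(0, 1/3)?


||u||_L² / ||u'||_L² = 1/(6*π) < C_P = 1/(3*π).

u(x) = sin(6*π·x), so u'(x) = 6*π*cos(6*π*x).
Writing u(x) = A·sin(kπx/L) with A = 1 and k = 2, use ∫_0^L sin²(kπx/L) dx = L/2 and ∫_0^L cos²(kπx/L) dx = L/2.
u² = 1·sin²(6*π·x) and (u')² = 36*π^2·cos²(6*π·x), and each of sin², cos² integrates to L/2 = 1/6 over (0, 1/3).
∫_0^1/3 u² dx = 1/6, so ||u||_L² = sqrt(6)/6.
∫_0^1/3 (u')² dx = 6*π^2, so ||u'||_L² = sqrt(6)*π.
Ratio ||u||_L² / ||u'||_L² = 1/(6*π).
Sharp Poincaré constant on H^1_0(0, 1/3) is C_P = L/π = 1/(3*π), achieved by sin(3*π·x).
This is the k = 2 harmonic; the ratio L/(kπ) is strictly less than C_P = L/π, consistent with the sharp inequality ||u||_L² ≤ C_P ||u'||_L².


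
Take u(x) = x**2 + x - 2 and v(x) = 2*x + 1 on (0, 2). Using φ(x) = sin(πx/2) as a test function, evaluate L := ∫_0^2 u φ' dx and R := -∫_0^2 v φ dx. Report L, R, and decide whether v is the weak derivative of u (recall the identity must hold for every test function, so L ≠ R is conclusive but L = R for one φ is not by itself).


LHS = -12/π, RHS = -12/π. Yes, v = u' weakly.

u(x) = x**2 + x - 2, classical derivative u'(x) = 2*x + 1.
φ(x) = sin(πx/2), so φ'(x) = π*cos(π*x/2)/2.
Note φ(0) = φ(2) = 0, so the boundary term u·φ vanishes.
LHS = ∫_0^2 u(x) φ'(x) dx = ∫_0^2 (π*x^2*cos(π*x/2)/2 + π*x*cos(π*x/2)/2 - π*cos(π*x/2)) dx. Term by term:
  ∫_0^2 -π*cos(π*x/2) dx = 0;  ∫_0^2 π*x*cos(π*x/2)/2 dx = -4/π;  ∫_0^2 π*x^2*cos(π*x/2)/2 dx = -8/π.
Sum: 0 − 4/π − 8/π = -12/π.
So LHS = -12/π.
∫_0^2 v(x) φ(x) dx = ∫_0^2 (2*x*sin(π*x/2) + sin(π*x/2)) dx. Term by term:
  ∫_0^2 2*x*sin(π*x/2) dx = 8/π;  ∫_0^2 sin(π*x/2) dx = 4/π.
Sum: 8/π + 4/π = 12/π.
So RHS = -∫_0^2 v(x) φ(x) dx = -12/π.
LHS = RHS, so the identity holds for this test φ.
Moreover u is smooth here and v(x) = u'(x) = 2*x + 1 pointwise, so the identity holds for every test function. Hence v is the weak derivative of u.


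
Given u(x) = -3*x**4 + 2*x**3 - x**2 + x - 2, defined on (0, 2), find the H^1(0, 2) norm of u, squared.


||u||_{H^1}^2 = 26486/15

The H^1 norm (squared) on an interval (0, L) is
  ||u||_{H^1}^2 = ∫_0^L u(x)^2 dx + ∫_0^L u'(x)^2 dx.
Compute u'(x) = -12*x**3 + 6*x**2 - 2*x + 1.
Then u(x)^2 = 9*x**8 - 12*x**7 + 10*x**6 - 10*x**5 + 17*x**4 - 10*x**3 + 5*x**2 - 4*x + 4 and u'(x)^2 = 144*x**6 - 144*x**5 + 84*x**4 - 48*x**3 + 16*x**2 - 4*x + 1.
Integrate each monomial from 0 to 2 using ∫_0^2 c·x^n dx = c·2^(n+1)/(n+1):
  ∫_0^2 u(x)^2 dx = ∫_0^2 (9*x^8 - 12*x^7 + 10*x^6 - 10*x^5 + 17*x^4 - 10*x^3 + 5*x^2 - 4*x + 4) dx. Term by term:
    ∫_0^2 9*x^8 dx = 512;  ∫_0^2 -12*x^7 dx = -384;  ∫_0^2 10*x^6 dx = 1280/7;
    ∫_0^2 -10*x^5 dx = -320/3;  ∫_0^2 17*x^4 dx = 544/5;  ∫_0^2 -10*x^3 dx = -40;
    ∫_0^2 5*x^2 dx = 40/3;  ∫_0^2 -4*x dx = -8;  ∫_0^2 4 dx = 8.
  Sum: 512 − 384 + 1280/7 − 320/3 + 544/5 − 40 + 40/3 − 8 + 8 = 30064/105.
  ∫_0^2 u'(x)^2 dx = ∫_0^2 (144*x^6 - 144*x^5 + 84*x^4 - 48*x^3 + 16*x^2 - 4*x + 1) dx. Term by term:
    ∫_0^2 144*x^6 dx = 18432/7;  ∫_0^2 -144*x^5 dx = -1536;  ∫_0^2 84*x^4 dx = 2688/5;
    ∫_0^2 -48*x^3 dx = -192;  ∫_0^2 16*x^2 dx = 128/3;  ∫_0^2 -4*x dx = -8;
    ∫_0^2 1 dx = 2.
  Sum: 18432/7 − 1536 + 2688/5 − 192 + 128/3 − 8 + 2 = 155338/105.
Adding: ||u||_{H^1}^2 = 30064/105 + 155338/105 = 26486/15.


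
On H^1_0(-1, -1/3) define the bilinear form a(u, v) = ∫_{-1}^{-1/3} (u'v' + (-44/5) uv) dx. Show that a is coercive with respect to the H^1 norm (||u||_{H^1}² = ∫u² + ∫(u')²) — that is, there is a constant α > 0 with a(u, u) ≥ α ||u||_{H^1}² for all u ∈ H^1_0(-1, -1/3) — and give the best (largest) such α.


α = (-176 + 45*π^2)/(5*(4 + 9*π^2))

Coercivity of a(·,·) on H^1_0(-1, -1/3) means a(u, u) ≥ α ||u||_{H^1}² for every u ∈ H^1_0.
The interval has length L = 2/3, and Poincaré/coercivity depend only on L. Here a(u, u) = ∫(u')² + (-44/5)·∫u².
Here c = -44/5 < 0 with |c| < (π/L)² = 9*π^2/4, so coercivity still holds. The condition a(u,u) ≥ α||u||_{H^1}² reads (1−α)∫(u')² ≥ (α−c)∫u². Any admissible α is ≤ 1 (rapidly oscillating u have ∫u²/∫(u')² → 0), and α = 1 would force 0 ≥ (1−c)∫u², impossible since c < 1; so 1−α > 0. By the sharp Poincaré inequality on H^1_0 of an interval of length L, ∫(u')² ≥ (π/L)²∫u² with equality for the first sine mode sin(π(x−x₀)/L) (x₀ the left endpoint), so the inequality holds for all u iff (1−α)(π/L)² ≥ α − c, i.e. α ≤ ((π/L)² + c)/((π/L)² + 1) = (1 + c(L/π)²)/(1 + (L/π)²). (Direct route, valid since c ≤ 0: Poincaré gives c∫u² ≥ c(L/π)²∫(u')², so a(u,u) ≥ (1 + c(L/π)²)∫(u')², while ||u||_{H^1}² ≤ (1 + (L/π)²)∫(u')²; dividing yields the same α.) With (π/L)² = 9*π^2/4 and c = -44/5, the largest admissible constant is α = ((π/L)² + c)/((π/L)² + 1).
Simplifying, α = (-176 + 45*π^2)/(5*(4 + 9*π^2)).


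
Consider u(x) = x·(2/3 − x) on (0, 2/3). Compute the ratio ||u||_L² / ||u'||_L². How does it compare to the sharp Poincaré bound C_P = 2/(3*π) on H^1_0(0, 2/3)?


||u||_L² / ||u'||_L² = sqrt(10)/15 < C_P = 2/(3*π).

u(x) = x·(2/3 − x), so u'(x) = 2/3 - 2*x.
u(x) = x·(2/3 − x) vanishes at x = 0 and x = 2/3, so u ∈ H^1_0(0, 2/3). Differentiate via the product rule and integrate the resulting polynomials term by term.
  ∫_0^2/3 u² dx = ∫_0^2/3 (x^4 - 4*x^3/3 + 4*x^2/9) dx. Term by term:
    ∫_0^2/3 x^4 dx = 32/1215;  ∫_0^2/3 -4*x^3/3 dx = -16/243;  ∫_0^2/3 4*x^2/9 dx = 32/729.
  Sum: 32/1215 − 16/243 + 32/729 = 16/3645.
  ∫_0^2/3 (u')² dx = ∫_0^2/3 (4*x^2 - 8*x/3 + 4/9) dx. Term by term:
    ∫_0^2/3 4*x^2 dx = 32/81;  ∫_0^2/3 -8*x/3 dx = -16/27;  ∫_0^2/3 4/9 dx = 8/27.
  Sum: 32/81 − 16/27 + 8/27 = 8/81.
∫_0^2/3 u² dx = 16/3645, so ||u||_L² = 4*sqrt(5)/135.
∫_0^2/3 (u')² dx = 8/81, so ||u'||_L² = 2*sqrt(2)/9.
Ratio ||u||_L² / ||u'||_L² = sqrt(10)/15.
Sharp Poincaré constant on H^1_0(0, 2/3) is C_P = L/π = 2/(3*π), achieved by sin(3*π/2·x).
A polynomial bump cannot attain the sharp Poincaré constant (only the first sine eigenfunction does), so the ratio is strictly less than C_P, consistent with ||u||_L² ≤ C_P ||u'||_L².


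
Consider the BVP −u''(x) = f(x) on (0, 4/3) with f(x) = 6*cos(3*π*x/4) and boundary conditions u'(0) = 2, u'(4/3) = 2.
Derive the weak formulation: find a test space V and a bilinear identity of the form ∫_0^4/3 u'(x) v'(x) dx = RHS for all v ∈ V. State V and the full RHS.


V = H^1(0, 4/3) (v unrestricted at boundary; u is determined up to an additive constant); weak form: ∫_0^4/3 u'v' dx = ∫_0^4/3 (6*cos(3*π*x/4)) v dx + 2·v(4/3) − 2·v(0) for all v ∈ V.

Multiply both sides by a test function v and integrate from 0 to 4/3:
  ∫_0^4/3 −u''(x) v(x) dx = ∫_0^4/3 f(x) v(x) dx.
Integrate the LHS by parts once:
  ∫_0^4/3 −u'' v dx = −[u'(x) v(x)]_0^4/3 + ∫_0^4/3 u'(x) v'(x) dx.
Thus ∫_0^4/3 u'(x) v'(x) dx = ∫_0^4/3 f(x) v(x) dx + [u'(x) v(x)]_0^4/3.
Choose V so that boundary terms are either known or forced to vanish.
u has inhomogeneous Neumann u'(0) = 2, u'(4/3) = 2. [u' v]_0^4/3 = (2)·v(4/3) − (2)·v(0) = 2·v(4/3) − 2·v(0). Take V = H^1(0, 4/3); boundary term becomes part of RHS.
Weak formulation: find u (satisfying any essential BC) such that ∫_0^4/3 u'(x) v'(x) dx = ∫_0^4/3 f v dx + 2·v(4/3) − 2·v(0) for all v ∈ V (Neumann data are natural BCs: they enter the RHS as boundary terms).
Substituting f(x) = 6*cos(3*π*x/4), the right-hand side is ∫_0^4/3 (6*cos(3*π*x/4)) v dx + 2·v(4/3) − 2·v(0).
Compatibility check (pure Neumann): taking v ≡ 1 ∈ V gives 0 = ∫_0^4/3 f dx + (2) − (2), i.e. ∫_0^4/3 f dx must equal u'(0) − u'(4/3) = 0. Indeed ∫_0^4/3 (6*cos(3*π*x/4)) dx = 0, so the data are compatible. The solution is then unique only up to an additive constant (fix it e.g. by requiring ∫_0^4/3 u dx = 0).


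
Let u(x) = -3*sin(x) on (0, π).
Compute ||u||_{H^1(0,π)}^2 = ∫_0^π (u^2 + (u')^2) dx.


||u||_{H^1(0,π)}^2 = 9*π

u'(x) = -3*cos(x).
Expand u² and (u')² and integrate term by term on (0, π), using: for integers n ≥ 1, ∫_0^π sin²(nx) dx = ∫_0^π cos²(nx) dx = π/2; for n ≠ n', ∫_0^π sin(nx)sin(n'x) dx = ∫_0^π cos(nx)cos(n'x) dx = 0; and by product-to-sum, ∫_0^π sin(nx)cos(n'x) dx = ½∫_0^π [sin((n+n')x) + sin((n−n')x)] dx, which is 0 when n+n' is even and 2n/(n²−n'²) when n+n' is odd (it need not vanish on (0, π)).
  u² squared terms: (-3)²·∫sin(x)² dx = 9·π/2 = 9*π/2.
  So ∫_0^π u² dx = 9*π/2.
  (u')² squared terms: (-3)²·∫cos(x)² dx = 9·π/2 = 9*π/2.
  So ∫_0^π (u')² dx = 9*π/2.
||u||_{H^1}^2 = (9*π/2) + (9*π/2) = 9*π.


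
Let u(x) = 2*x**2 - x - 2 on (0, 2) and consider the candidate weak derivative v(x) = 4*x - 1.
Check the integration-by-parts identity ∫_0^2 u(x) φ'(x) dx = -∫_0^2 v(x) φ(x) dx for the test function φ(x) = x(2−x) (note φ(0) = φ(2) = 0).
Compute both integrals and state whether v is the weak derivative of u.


LHS = -4, RHS = -4. Yes, v = u' weakly.

u(x) = 2*x**2 - x - 2, classical derivative u'(x) = 4*x - 1.
φ(x) = x(2−x), so φ'(x) = 2 - 2*x.
Note φ(0) = φ(2) = 0, so the boundary term u·φ vanishes.
LHS = ∫_0^2 u(x) φ'(x) dx = ∫_0^2 (-4*x^3 + 6*x^2 + 2*x - 4) dx. Term by term:
  ∫_0^2 -4*x^3 dx = -16;  ∫_0^2 6*x^2 dx = 16;  ∫_0^2 2*x dx = 4;
  ∫_0^2 -4 dx = -8.
Sum: -16 + 16 + 4 − 8 = -4.
So LHS = -4.
∫_0^2 v(x) φ(x) dx = ∫_0^2 (-4*x^3 + 9*x^2 - 2*x) dx. Term by term:
  ∫_0^2 -4*x^3 dx = -16;  ∫_0^2 9*x^2 dx = 24;  ∫_0^2 -2*x dx = -4.
Sum: -16 + 24 − 4 = 4.
So RHS = -∫_0^2 v(x) φ(x) dx = -4.
LHS = RHS, so the identity holds for this test φ.
Moreover u is smooth here and v(x) = u'(x) = 4*x - 1 pointwise, so the identity holds for every test function. Hence v is the weak derivative of u.


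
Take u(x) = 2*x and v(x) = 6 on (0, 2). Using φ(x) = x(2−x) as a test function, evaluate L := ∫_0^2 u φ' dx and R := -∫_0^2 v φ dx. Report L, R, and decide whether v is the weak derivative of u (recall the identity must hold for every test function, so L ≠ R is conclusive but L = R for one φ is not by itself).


LHS = -8/3, RHS = -8. No, v is not the weak derivative of u.

u(x) = 2*x, classical derivative u'(x) = 2.
φ(x) = x(2−x), so φ'(x) = 2 - 2*x.
Note φ(0) = φ(2) = 0, so the boundary term u·φ vanishes.
LHS = ∫_0^2 u(x) φ'(x) dx = ∫_0^2 (-4*x^2 + 4*x) dx. Term by term:
  ∫_0^2 -4*x^2 dx = -32/3;  ∫_0^2 4*x dx = 8.
Sum: -32/3 + 8 = -8/3.
So LHS = -8/3.
∫_0^2 v(x) φ(x) dx = ∫_0^2 (-6*x^2 + 12*x) dx. Term by term:
  ∫_0^2 -6*x^2 dx = -16;  ∫_0^2 12*x dx = 24.
Sum: -16 + 24 = 8.
So RHS = -∫_0^2 v(x) φ(x) dx = -8.
LHS − RHS = 16/3 ≠ 0, so the identity fails.
(For a valid weak derivative the identity must hold for EVERY test function, in particular this one. The failure shows v is NOT the weak derivative of u.)
Correct weak derivative would be u'(x) = 2.


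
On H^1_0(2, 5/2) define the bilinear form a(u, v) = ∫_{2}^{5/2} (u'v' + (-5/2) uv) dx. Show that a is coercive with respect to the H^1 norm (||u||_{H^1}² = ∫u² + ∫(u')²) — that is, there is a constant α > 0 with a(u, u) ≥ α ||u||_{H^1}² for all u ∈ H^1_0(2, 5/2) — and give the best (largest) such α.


α = (-5 + 8*π^2)/(2*(1 + 4*π^2))

Coercivity of a(·,·) on H^1_0(2, 5/2) means a(u, u) ≥ α ||u||_{H^1}² for every u ∈ H^1_0.
The interval has length L = 1/2, and Poincaré/coercivity depend only on L. Here a(u, u) = ∫(u')² + (-5/2)·∫u².
Here c = -5/2 < 0 with |c| < (π/L)² = 4*π^2, so coercivity still holds. The condition a(u,u) ≥ α||u||_{H^1}² reads (1−α)∫(u')² ≥ (α−c)∫u². Any admissible α is ≤ 1 (rapidly oscillating u have ∫u²/∫(u')² → 0), and α = 1 would force 0 ≥ (1−c)∫u², impossible since c < 1; so 1−α > 0. By the sharp Poincaré inequality on H^1_0 of an interval of length L, ∫(u')² ≥ (π/L)²∫u² with equality for the first sine mode sin(π(x−x₀)/L) (x₀ the left endpoint), so the inequality holds for all u iff (1−α)(π/L)² ≥ α − c, i.e. α ≤ ((π/L)² + c)/((π/L)² + 1) = (1 + c(L/π)²)/(1 + (L/π)²). (Direct route, valid since c ≤ 0: Poincaré gives c∫u² ≥ c(L/π)²∫(u')², so a(u,u) ≥ (1 + c(L/π)²)∫(u')², while ||u||_{H^1}² ≤ (1 + (L/π)²)∫(u')²; dividing yields the same α.) With (π/L)² = 4*π^2 and c = -5/2, the largest admissible constant is α = ((π/L)² + c)/((π/L)² + 1).
Simplifying, α = (-5 + 8*π^2)/(2*(1 + 4*π^2)).


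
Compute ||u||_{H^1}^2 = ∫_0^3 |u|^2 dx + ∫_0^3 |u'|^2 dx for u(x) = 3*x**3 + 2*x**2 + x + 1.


||u||_{H^1}^2 = 752847/70

The H^1 norm (squared) on an interval (0, L) is
  ||u||_{H^1}^2 = ∫_0^L u(x)^2 dx + ∫_0^L u'(x)^2 dx.
Compute u'(x) = 9*x**2 + 4*x + 1.
Then u(x)^2 = 9*x**6 + 12*x**5 + 10*x**4 + 10*x**3 + 5*x**2 + 2*x + 1 and u'(x)^2 = 81*x**4 + 72*x**3 + 34*x**2 + 8*x + 1.
Integrate each monomial from 0 to 3 using ∫_0^3 c·x^n dx = c·3^(n+1)/(n+1):
  ∫_0^3 u(x)^2 dx = ∫_0^3 (9*x^6 + 12*x^5 + 10*x^4 + 10*x^3 + 5*x^2 + 2*x + 1) dx. Term by term:
    ∫_0^3 9*x^6 dx = 19683/7;  ∫_0^3 12*x^5 dx = 1458;  ∫_0^3 10*x^4 dx = 486;
    ∫_0^3 10*x^3 dx = 405/2;  ∫_0^3 5*x^2 dx = 45;  ∫_0^3 2*x dx = 9;
    ∫_0^3 1 dx = 3.
  Sum: 19683/7 + 1458 + 486 + 405/2 + 45 + 9 + 3 = 70215/14.
  ∫_0^3 u'(x)^2 dx = ∫_0^3 (81*x^4 + 72*x^3 + 34*x^2 + 8*x + 1) dx. Term by term:
    ∫_0^3 81*x^4 dx = 19683/5;  ∫_0^3 72*x^3 dx = 1458;  ∫_0^3 34*x^2 dx = 306;
    ∫_0^3 8*x dx = 36;  ∫_0^3 1 dx = 3.
  Sum: 19683/5 + 1458 + 306 + 36 + 3 = 28698/5.
Adding: ||u||_{H^1}^2 = 70215/14 + 28698/5 = 752847/70.


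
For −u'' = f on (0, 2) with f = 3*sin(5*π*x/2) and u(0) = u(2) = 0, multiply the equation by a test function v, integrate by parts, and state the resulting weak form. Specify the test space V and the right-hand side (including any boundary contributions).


V = H^1_0(0, 2) (so v(0) = v(2) = 0); weak form: ∫_0^2 u'v' dx = ∫_0^2 (3*sin(5*π*x/2)) v dx for all v ∈ V.

Multiply both sides by a test function v and integrate from 0 to 2:
  ∫_0^2 −u''(x) v(x) dx = ∫_0^2 f(x) v(x) dx.
Integrate the LHS by parts once:
  ∫_0^2 −u'' v dx = −[u'(x) v(x)]_0^2 + ∫_0^2 u'(x) v'(x) dx.
Thus ∫_0^2 u'(x) v'(x) dx = ∫_0^2 f(x) v(x) dx + [u'(x) v(x)]_0^2.
Choose V so that boundary terms are either known or forced to vanish.
u is Dirichlet: u(0) = u(2) = 0. Let V = H^1_0(0, 2); then v(0) = v(2) = 0, and [u' v]_0^2 = 0.
Weak formulation: find u (satisfying any essential BC) such that ∫_0^2 u'(x) v'(x) dx = ∫_0^2 f v dx for all v ∈ V.
Substituting f(x) = 3*sin(5*π*x/2), the right-hand side is ∫_0^2 (3*sin(5*π*x/2)) v dx.


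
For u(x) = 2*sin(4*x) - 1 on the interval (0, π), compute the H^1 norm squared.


||u||_{H^1(0,π)}^2 = 35*π

u'(x) = 8*cos(4*x).
Expand u² and (u')² and integrate term by term on (0, π), using: for integers n ≥ 1, ∫_0^π sin²(nx) dx = ∫_0^π cos²(nx) dx = π/2; for n ≠ n', ∫_0^π sin(nx)sin(n'x) dx = ∫_0^π cos(nx)cos(n'x) dx = 0; and by product-to-sum, ∫_0^π sin(nx)cos(n'x) dx = ½∫_0^π [sin((n+n')x) + sin((n−n')x)] dx, which is 0 when n+n' is even and 2n/(n²−n'²) when n+n' is odd (it need not vanish on (0, π)). For the constant mode: ∫_0^π 1 dx = π, ∫_0^π cos(nx) dx = 0, ∫_0^π sin(nx) dx = (1−(−1)^n)/n.
  u² squared terms: (-1)²·∫1 dx = 1·π = π;  (2)²·∫sin(4x)² dx = 4·π/2 = 2*π.
  u² cross terms: 2·(-1)·(2)·∫1·sin(4x) dx = -4·(0) = 0.
  So ∫_0^π u² dx = π + 2*π + 0 = 3*π.
  (u')² squared terms: (8)²·∫cos(4x)² dx = 64·π/2 = 32*π.
  So ∫_0^π (u')² dx = 32*π.
||u||_{H^1}^2 = (3*π) + (32*π) = 35*π.


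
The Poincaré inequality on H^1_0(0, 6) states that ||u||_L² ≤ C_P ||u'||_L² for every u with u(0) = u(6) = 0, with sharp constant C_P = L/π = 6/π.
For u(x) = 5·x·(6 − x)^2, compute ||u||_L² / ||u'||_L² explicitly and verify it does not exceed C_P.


||u||_L² / ||u'||_L² = 3*sqrt(14)/7 < C_P = 6/π.

u(x) = 5·x·(6 − x)^2, so u'(x) = 15*(x - 6)*(x - 2).
u(x) = 5·x·(6 − x)^2 vanishes at x = 0 and x = 6, so u ∈ H^1_0(0, 6). Differentiate via the product rule and integrate the resulting polynomials term by term.
  ∫_0^6 u² dx = ∫_0^6 (25*x^6 - 600*x^5 + 5400*x^4 - 21600*x^3 + 32400*x^2) dx. Term by term:
    ∫_0^6 25*x^6 dx = 6998400/7;  ∫_0^6 -600*x^5 dx = -4665600;  ∫_0^6 5400*x^4 dx = 8398080;
    ∫_0^6 -21600*x^3 dx = -6998400;  ∫_0^6 32400*x^2 dx = 2332800.
  Sum: 6998400/7 − 4665600 + 8398080 − 6998400 + 2332800 = 466560/7.
  ∫_0^6 (u')² dx = ∫_0^6 (225*x^4 - 3600*x^3 + 19800*x^2 - 43200*x + 32400) dx. Term by term:
    ∫_0^6 225*x^4 dx = 349920;  ∫_0^6 -3600*x^3 dx = -1166400;  ∫_0^6 19800*x^2 dx = 1425600;
    ∫_0^6 -43200*x dx = -777600;  ∫_0^6 32400 dx = 194400.
  Sum: 349920 − 1166400 + 1425600 − 777600 + 194400 = 25920.
∫_0^6 u² dx = 466560/7, so ||u||_L² = 216*sqrt(70)/7.
∫_0^6 (u')² dx = 25920, so ||u'||_L² = 72*sqrt(5).
Ratio ||u||_L² / ||u'||_L² = 3*sqrt(14)/7.
Sharp Poincaré constant on H^1_0(0, 6) is C_P = L/π = 6/π, achieved by sin(π/6·x).
A polynomial bump cannot attain the sharp Poincaré constant (only the first sine eigenfunction does), so the ratio is strictly less than C_P, consistent with ||u||_L² ≤ C_P ||u'||_L².


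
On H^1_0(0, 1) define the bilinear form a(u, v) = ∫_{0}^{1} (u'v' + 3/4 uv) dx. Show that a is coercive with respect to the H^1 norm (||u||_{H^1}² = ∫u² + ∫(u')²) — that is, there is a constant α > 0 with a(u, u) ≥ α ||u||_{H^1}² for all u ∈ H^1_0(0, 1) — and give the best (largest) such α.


α = (3/4 + π^2)/(1 + π^2)

Coercivity of a(·,·) on H^1_0(0, 1) means a(u, u) ≥ α ||u||_{H^1}² for every u ∈ H^1_0.
The interval has length L = 1, and Poincaré/coercivity depend only on L. Here a(u, u) = ∫(u')² + (3/4)·∫u².
Here 0 < c = 3/4 < 1. The condition a(u,u) ≥ α||u||_{H^1}² reads (1−α)∫(u')² ≥ (α−c)∫u². Any admissible α is ≤ 1 (rapidly oscillating u have ∫u²/∫(u')² → 0), and α = 1 would force 0 ≥ (1−c)∫u², impossible since c < 1; so 1−α > 0. By the sharp Poincaré inequality on H^1_0 of an interval of length L, ∫(u')² ≥ (π/L)²∫u² with equality for the first sine mode sin(π(x−x₀)/L) (x₀ the left endpoint), so the inequality holds for all u iff (1−α)(π/L)² ≥ α − c, i.e. α ≤ ((π/L)² + c)/((π/L)² + 1) = (1 + c(L/π)²)/(1 + (L/π)²). With (π/L)² = π^2 and c = 3/4, the largest admissible constant is α = ((π/L)² + c)/((π/L)² + 1).
Simplifying, α = (3/4 + π^2)/(1 + π^2).


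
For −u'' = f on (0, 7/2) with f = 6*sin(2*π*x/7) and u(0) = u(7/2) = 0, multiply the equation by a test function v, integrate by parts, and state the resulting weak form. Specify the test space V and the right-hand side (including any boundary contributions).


V = H^1_0(0, 7/2) (so v(0) = v(7/2) = 0); weak form: ∫_0^7/2 u'v' dx = ∫_0^7/2 (6*sin(2*π*x/7)) v dx for all v ∈ V.

Multiply both sides by a test function v and integrate from 0 to 7/2:
  ∫_0^7/2 −u''(x) v(x) dx = ∫_0^7/2 f(x) v(x) dx.
Integrate the LHS by parts once:
  ∫_0^7/2 −u'' v dx = −[u'(x) v(x)]_0^7/2 + ∫_0^7/2 u'(x) v'(x) dx.
Thus ∫_0^7/2 u'(x) v'(x) dx = ∫_0^7/2 f(x) v(x) dx + [u'(x) v(x)]_0^7/2.
Choose V so that boundary terms are either known or forced to vanish.
u is Dirichlet: u(0) = u(7/2) = 0. Let V = H^1_0(0, 7/2); then v(0) = v(7/2) = 0, and [u' v]_0^7/2 = 0.
Weak formulation: find u (satisfying any essential BC) such that ∫_0^7/2 u'(x) v'(x) dx = ∫_0^7/2 f v dx for all v ∈ V.
Substituting f(x) = 6*sin(2*π*x/7), the right-hand side is ∫_0^7/2 (6*sin(2*π*x/7)) v dx.
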